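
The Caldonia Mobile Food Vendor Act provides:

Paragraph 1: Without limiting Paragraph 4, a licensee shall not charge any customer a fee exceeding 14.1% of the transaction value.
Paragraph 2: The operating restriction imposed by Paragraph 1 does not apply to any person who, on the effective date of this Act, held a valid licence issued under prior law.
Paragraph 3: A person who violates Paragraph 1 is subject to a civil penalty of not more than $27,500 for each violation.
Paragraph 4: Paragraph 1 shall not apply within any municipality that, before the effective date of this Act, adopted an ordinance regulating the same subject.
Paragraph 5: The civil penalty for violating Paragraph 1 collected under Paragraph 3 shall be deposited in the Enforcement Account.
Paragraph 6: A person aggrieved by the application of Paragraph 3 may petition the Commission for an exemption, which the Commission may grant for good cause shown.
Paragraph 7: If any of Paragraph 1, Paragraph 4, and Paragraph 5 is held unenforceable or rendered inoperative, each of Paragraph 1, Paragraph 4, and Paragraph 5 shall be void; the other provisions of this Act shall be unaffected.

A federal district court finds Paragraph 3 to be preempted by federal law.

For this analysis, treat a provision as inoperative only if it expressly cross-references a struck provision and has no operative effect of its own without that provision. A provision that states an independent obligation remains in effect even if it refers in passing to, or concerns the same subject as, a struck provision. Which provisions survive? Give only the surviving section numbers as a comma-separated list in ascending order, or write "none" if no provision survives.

7

Paragraph 3 is struck. Paragraph 5 operates only by reference to Paragraph 3, so it falls with Paragraph 3. Paragraph 6 operates only by reference to Paragraph 3, so it falls with Paragraph 3. Paragraph 7 declares Paragraph 1, Paragraph 4, and Paragraph 5 mutually dependent; since one of them has fallen, all of them are of no effect. That brings down Paragraph 1 and Paragraph 4 as well. Paragraph 2 in turn depends solely on a provision now struck and likewise falls. The remainder continues in force under Paragraph 7. Only Paragraph 7 remains in effect.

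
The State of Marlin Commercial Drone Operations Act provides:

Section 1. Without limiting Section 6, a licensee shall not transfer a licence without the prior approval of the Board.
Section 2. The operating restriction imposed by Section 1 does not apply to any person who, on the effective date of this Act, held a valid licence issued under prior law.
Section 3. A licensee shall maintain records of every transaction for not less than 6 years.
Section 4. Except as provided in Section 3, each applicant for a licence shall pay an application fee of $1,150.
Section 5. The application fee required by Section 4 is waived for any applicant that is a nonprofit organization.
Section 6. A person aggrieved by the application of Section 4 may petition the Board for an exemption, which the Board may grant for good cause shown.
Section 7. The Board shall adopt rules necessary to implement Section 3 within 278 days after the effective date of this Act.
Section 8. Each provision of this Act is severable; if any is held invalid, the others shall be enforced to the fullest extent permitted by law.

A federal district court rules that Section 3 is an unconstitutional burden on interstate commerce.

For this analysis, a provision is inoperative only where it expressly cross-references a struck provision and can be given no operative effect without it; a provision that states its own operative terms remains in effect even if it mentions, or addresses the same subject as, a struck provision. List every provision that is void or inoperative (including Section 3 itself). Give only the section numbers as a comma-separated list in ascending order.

Section 3 is struck. Section 7 operates only by reference to Section 3, so it falls with Section 3. Although Section 4 refers to Section 3, its operative terms do not depend on Section 3, so it remains in effect. Section 8 is a severability clause and preserves every provision that can still be given independent effect. The provisions still in force are Section 1, Section 2, Section 4, Section 5, Section 6, and Section 8.

3, 7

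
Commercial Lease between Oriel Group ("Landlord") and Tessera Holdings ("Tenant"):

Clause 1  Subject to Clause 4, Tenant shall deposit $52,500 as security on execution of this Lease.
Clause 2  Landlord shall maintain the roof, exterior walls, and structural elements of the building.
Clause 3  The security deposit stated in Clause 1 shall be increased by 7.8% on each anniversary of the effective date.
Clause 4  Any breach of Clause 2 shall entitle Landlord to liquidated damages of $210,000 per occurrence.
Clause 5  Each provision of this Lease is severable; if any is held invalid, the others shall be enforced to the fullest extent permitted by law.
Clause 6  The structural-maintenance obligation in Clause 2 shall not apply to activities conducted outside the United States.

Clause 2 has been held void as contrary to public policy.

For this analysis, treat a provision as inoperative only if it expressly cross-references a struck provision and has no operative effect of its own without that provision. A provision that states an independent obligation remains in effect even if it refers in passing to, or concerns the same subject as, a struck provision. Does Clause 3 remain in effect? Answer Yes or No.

Clause 2 is struck. The whole of Clause 4 is the liquidated-damages amount, defined by reference to Clause 2, so Clause 4 cannot stand once Clause 2 is removed. Clause 6 does nothing except set the carve-out from the structural-maintenance obligation by reference to Clause 2; with Clause 2 gone it has no independent effect and is inoperative. Although Clause 1 refers to Clause 4, its operative terms do not depend on Clause 4, so it remains in effect. Clause 5 is a severability clause and preserves every provision that can still be given independent effect. The provisions still in force are Clause 1, Clause 3, and Clause 5. Clause 3 is among the surviving provisions, so the answer is yes.

Yes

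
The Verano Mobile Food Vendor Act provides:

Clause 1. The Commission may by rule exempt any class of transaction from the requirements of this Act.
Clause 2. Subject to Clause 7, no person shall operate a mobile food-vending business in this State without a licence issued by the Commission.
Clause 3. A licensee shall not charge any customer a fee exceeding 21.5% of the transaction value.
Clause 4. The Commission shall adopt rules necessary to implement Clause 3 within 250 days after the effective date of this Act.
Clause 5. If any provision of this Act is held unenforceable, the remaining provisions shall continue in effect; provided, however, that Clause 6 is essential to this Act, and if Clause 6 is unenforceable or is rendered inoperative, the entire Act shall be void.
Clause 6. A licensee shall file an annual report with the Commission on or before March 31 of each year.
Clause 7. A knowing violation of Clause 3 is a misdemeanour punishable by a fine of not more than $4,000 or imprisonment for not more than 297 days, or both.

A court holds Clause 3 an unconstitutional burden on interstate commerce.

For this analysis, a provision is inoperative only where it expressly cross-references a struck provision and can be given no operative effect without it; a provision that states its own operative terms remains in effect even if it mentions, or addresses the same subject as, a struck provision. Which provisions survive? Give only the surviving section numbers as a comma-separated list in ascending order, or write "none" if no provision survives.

1, 2, 5, 6

Clause 3 is struck. Clause 4 has no operative effect of its own apart from Clause 3 and is therefore inoperative. The only function of Clause 7 is the criminal penalty for violating Clause 3, so it cannot stand once Clause 3 is removed. Although Clause 2 refers to Clause 7, its operative terms do not depend on Clause 7, so it remains in effect. Clause 5 makes Clause 6 an essential term, but Clause 6 is unaffected, so the severability proviso in Clause 5 preserves the remaining provisions. That leaves Clause 1, Clause 2, Clause 5, and Clause 6 in effect.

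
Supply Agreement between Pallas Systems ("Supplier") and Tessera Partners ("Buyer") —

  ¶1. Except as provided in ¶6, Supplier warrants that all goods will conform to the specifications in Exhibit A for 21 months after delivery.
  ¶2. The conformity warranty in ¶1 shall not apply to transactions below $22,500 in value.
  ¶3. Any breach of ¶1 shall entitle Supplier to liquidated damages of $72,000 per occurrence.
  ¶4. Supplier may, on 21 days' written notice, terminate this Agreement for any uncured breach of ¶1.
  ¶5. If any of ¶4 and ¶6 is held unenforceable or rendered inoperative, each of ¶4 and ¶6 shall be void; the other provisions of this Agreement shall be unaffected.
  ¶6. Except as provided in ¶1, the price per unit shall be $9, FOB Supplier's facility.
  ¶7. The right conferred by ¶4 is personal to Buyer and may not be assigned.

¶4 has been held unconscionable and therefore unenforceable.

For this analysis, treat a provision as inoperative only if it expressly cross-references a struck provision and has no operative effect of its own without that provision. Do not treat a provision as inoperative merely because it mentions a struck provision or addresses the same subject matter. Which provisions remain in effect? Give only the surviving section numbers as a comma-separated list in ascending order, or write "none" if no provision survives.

1, 2, 3, 5

¶4 is struck. ¶7 has no operative effect of its own apart from ¶4 and is therefore inoperative. Although ¶1 refers to ¶6, its operative terms do not depend on ¶6, so it remains in effect. ¶5 declares ¶4 and ¶6 mutually dependent; since one of them has fallen, all of them are of no effect. That brings down ¶6 as well. The remainder continues in force under ¶5. ¶1, ¶2, ¶3, and ¶5 remain in effect.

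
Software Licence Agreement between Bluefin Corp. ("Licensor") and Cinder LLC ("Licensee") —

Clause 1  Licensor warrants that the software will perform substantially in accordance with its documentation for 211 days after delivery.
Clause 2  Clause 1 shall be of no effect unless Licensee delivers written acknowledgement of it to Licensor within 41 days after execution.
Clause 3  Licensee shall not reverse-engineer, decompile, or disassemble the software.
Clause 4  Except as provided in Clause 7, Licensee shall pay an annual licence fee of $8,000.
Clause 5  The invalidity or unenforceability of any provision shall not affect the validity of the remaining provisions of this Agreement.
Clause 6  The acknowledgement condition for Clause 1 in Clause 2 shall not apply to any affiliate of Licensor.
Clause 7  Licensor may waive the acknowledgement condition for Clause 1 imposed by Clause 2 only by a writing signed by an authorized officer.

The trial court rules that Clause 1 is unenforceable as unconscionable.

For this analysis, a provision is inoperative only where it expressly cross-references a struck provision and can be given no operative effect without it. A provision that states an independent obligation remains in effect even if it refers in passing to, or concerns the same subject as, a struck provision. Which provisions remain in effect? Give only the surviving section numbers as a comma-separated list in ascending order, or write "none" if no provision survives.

Clause 1 is struck. Clause 2 has no operative effect of its own apart from Clause 1 and is therefore inoperative. Clause 6 operates only by reference to Clause 2, so it falls with Clause 2. Clause 7 operates only by reference to Clause 2, so it falls with Clause 2. Clause 4 mentions Clause 7 but its own obligation stands independently of Clause 7, so Clause 4 is not affected. Under the severability clause in Clause 5, the remaining provisions continue in force. The provisions still in force are Clause 3, Clause 4, and Clause 5.

3, 4, 5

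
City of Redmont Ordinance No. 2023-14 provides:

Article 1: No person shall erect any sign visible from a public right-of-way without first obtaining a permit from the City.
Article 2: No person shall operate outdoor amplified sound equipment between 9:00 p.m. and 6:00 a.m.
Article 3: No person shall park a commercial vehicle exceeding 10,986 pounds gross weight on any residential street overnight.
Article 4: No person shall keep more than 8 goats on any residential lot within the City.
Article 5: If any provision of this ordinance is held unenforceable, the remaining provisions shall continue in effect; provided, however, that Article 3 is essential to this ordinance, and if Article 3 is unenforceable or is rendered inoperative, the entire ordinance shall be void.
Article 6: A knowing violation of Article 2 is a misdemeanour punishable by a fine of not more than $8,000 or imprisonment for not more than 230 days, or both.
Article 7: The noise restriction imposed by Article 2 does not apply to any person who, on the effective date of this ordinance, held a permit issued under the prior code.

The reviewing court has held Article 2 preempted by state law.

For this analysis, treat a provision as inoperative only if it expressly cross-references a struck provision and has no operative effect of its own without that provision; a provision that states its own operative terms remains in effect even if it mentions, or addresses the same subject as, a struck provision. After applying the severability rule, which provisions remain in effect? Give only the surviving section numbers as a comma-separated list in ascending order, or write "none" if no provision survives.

1, 3, 4, 5

Article 2 is struck. Article 6 has no operative effect of its own apart from Article 2 and is therefore inoperative. Article 7 merely fixes the grandfather exemption from Article 2; with Article 2 gone it has nothing to operate on and falls away. Article 5 makes Article 3 an essential term, but Article 3 is unaffected, so the severability proviso in Article 5 preserves the remaining provisions. That leaves Article 1, Article 3, Article 4, and Article 5 in effect.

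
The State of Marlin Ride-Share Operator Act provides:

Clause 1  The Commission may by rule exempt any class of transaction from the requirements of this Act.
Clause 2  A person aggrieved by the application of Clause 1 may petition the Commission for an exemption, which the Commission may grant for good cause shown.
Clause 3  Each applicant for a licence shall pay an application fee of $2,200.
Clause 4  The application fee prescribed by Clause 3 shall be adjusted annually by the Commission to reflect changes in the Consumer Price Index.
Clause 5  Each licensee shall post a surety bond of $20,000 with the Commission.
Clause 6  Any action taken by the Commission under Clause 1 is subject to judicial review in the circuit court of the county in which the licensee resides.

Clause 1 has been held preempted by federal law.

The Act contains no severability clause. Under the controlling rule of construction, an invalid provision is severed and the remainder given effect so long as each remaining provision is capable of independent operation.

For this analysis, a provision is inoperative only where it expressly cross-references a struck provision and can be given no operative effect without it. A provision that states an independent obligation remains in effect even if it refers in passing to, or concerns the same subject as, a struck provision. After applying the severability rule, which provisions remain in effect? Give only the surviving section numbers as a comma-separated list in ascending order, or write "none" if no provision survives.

3, 4, 5

Clause 1 is struck. Clause 2 operates only by reference to Clause 1, so it falls with Clause 1. The only function of Clause 6 is the judicial-review right for Clause 1, so it cannot stand once Clause 1 is removed. Under the stated default rule, only provisions that cannot operate independently fall away; the rest are enforced. The provisions still in force are Clause 3, Clause 4, and Clause 5.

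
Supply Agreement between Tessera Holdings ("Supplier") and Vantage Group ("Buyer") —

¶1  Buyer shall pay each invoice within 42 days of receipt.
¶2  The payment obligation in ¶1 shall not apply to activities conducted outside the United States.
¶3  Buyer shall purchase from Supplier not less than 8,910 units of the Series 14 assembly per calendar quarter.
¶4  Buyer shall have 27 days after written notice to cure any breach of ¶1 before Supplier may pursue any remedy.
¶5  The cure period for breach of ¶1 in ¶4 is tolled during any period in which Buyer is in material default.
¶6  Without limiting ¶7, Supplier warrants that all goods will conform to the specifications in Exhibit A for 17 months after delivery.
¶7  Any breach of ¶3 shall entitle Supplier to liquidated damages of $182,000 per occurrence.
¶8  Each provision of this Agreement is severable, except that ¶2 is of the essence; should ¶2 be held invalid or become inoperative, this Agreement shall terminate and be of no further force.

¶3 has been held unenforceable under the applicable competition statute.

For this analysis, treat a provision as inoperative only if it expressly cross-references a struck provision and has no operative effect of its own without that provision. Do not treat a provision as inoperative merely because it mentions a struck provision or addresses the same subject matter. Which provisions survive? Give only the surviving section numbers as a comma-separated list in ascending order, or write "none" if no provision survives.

¶3 is struck. ¶7 does nothing except set the liquidated-damages amount by reference to ¶3; with ¶3 gone it has no independent effect and is inoperative. Although ¶6 refers to ¶7, its operative terms do not depend on ¶7, so it remains in effect. ¶8 makes ¶2 an essential term, but ¶2 is unaffected, so the severability proviso in ¶8 preserves the remaining provisions. That leaves ¶1, ¶2, ¶4, ¶5, ¶6, and ¶8 in effect.

1, 2, 4, 5, 6, 8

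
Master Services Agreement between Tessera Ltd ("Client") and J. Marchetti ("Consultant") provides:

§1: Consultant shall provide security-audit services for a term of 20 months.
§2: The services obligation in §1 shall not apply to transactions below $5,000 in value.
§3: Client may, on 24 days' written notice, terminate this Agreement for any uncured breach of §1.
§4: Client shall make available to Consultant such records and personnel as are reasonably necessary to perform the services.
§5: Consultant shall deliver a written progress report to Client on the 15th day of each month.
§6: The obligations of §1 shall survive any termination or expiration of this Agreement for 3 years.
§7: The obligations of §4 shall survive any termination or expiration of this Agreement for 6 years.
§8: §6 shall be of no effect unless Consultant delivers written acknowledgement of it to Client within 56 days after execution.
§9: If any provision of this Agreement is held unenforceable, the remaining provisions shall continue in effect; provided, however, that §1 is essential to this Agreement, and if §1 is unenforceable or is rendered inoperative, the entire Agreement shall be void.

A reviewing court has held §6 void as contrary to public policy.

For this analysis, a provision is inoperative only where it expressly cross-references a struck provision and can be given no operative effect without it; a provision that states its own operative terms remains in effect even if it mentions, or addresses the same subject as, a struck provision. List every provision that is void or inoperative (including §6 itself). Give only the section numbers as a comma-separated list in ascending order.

§6 is struck. §8 operates only by reference to §6, so it falls with §6. §9 makes §1 an essential term, but §1 is unaffected, so the severability proviso in §9 preserves the remaining provisions. §1, §2, §3, §4, §5, §7, and §9 remain in effect.

6, 8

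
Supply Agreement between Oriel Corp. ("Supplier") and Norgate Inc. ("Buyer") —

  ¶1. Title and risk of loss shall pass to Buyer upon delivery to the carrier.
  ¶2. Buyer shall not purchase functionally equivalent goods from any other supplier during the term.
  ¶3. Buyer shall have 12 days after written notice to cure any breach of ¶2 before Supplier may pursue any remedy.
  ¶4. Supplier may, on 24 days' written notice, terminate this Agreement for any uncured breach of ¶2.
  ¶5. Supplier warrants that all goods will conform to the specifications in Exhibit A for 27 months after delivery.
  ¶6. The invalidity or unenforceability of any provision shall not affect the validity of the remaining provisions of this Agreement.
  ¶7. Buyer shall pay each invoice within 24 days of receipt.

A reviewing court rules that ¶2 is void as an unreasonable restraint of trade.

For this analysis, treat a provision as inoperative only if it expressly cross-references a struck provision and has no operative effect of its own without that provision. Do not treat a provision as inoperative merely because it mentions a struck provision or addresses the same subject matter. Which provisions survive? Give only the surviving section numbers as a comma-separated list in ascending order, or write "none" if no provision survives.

¶2 is struck. ¶3 has no operative effect of its own apart from ¶2 and is therefore inoperative. ¶4 has no operative effect of its own apart from ¶2 and is therefore inoperative. Under the severability clause in ¶6, the remaining provisions continue in force. The provisions still in force are ¶1, ¶5, ¶6, and ¶7.

1, 5, 6, 7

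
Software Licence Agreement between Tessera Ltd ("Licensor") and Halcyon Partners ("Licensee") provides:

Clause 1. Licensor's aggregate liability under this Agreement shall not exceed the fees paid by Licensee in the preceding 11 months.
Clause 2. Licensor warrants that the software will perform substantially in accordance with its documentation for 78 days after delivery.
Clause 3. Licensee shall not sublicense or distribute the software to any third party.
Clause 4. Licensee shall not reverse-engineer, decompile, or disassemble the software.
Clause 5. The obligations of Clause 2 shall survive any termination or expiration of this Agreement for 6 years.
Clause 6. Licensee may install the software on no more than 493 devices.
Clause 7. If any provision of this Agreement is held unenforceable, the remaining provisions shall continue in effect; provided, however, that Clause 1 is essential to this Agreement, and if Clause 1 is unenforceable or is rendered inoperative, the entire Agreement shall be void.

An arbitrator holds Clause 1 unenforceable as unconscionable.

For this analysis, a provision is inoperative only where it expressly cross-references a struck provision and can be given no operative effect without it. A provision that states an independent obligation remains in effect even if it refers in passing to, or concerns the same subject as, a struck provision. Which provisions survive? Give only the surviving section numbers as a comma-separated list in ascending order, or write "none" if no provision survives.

Clause 1 is struck. No other provision's operative terms depend on Clause 1. Clause 7 makes Clause 1 an essential term, and Clause 1 is the provision held invalid; under Clause 7, the entire Agreement is therefore void. No provision of the Agreement survives.

none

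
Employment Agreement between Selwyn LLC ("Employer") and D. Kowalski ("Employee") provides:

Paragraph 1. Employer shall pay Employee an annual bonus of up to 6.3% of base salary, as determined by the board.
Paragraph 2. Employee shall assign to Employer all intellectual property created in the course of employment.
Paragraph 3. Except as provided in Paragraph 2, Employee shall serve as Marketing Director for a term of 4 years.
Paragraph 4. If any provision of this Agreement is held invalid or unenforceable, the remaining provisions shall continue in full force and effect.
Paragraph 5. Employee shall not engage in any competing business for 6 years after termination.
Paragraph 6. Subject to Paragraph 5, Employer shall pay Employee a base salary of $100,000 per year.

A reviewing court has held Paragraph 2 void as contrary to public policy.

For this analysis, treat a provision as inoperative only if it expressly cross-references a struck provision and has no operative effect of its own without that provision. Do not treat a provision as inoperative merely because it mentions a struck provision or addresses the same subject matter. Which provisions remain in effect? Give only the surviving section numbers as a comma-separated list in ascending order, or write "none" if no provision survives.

Paragraph 2 is struck. Although Paragraph 3 refers to Paragraph 2, its operative terms do not depend on Paragraph 2, so it remains in effect. No other provision's operative terms depend on Paragraph 2. Paragraph 4 is a severability clause and preserves every provision that can still be given independent effect. The provisions still in force are Paragraph 1, Paragraph 3, Paragraph 4, Paragraph 5, and Paragraph 6.

1, 3, 4, 5, 6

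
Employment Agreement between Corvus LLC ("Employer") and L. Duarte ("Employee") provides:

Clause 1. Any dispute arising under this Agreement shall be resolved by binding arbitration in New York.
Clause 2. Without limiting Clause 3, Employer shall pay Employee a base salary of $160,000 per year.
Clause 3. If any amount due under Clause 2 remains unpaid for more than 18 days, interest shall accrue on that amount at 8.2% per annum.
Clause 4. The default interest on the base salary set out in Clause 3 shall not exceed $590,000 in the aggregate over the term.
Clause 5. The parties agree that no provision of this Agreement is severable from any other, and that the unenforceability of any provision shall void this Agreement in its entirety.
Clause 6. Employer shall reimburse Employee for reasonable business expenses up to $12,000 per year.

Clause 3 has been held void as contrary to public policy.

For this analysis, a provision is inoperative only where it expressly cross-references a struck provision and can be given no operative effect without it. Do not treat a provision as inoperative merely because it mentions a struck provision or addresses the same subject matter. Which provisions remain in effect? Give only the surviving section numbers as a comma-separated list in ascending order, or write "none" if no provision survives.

none

Clause 3 is struck. Clause 4 does nothing except set the aggregate cap on the default interest on the base salary by reference to Clause 3; with Clause 3 gone it has no independent effect and is inoperative. Clause 5 provides that the Agreement is not severable, so the invalidity of any one provision voids the entire Agreement. No provision of the Agreement survives.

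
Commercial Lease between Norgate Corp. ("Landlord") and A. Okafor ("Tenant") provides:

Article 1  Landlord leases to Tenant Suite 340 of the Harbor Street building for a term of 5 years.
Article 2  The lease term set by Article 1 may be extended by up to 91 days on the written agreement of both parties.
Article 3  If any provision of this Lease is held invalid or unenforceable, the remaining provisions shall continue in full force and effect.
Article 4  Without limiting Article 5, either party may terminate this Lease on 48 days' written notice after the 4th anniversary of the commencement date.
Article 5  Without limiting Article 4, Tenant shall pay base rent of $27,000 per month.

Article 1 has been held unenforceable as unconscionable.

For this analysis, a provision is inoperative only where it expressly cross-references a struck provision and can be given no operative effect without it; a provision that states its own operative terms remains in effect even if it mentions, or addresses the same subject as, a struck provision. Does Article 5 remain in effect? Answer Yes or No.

Yes

Article 1 is struck. The whole of Article 2 is the extension of the lease term, defined by reference to Article 1, so Article 2 cannot stand once Article 1 is removed. Under the severability clause in Article 3, the remaining provisions continue in force. That leaves Article 3, Article 4, and Article 5 in effect. Article 5 is among the surviving provisions, so the answer is yes.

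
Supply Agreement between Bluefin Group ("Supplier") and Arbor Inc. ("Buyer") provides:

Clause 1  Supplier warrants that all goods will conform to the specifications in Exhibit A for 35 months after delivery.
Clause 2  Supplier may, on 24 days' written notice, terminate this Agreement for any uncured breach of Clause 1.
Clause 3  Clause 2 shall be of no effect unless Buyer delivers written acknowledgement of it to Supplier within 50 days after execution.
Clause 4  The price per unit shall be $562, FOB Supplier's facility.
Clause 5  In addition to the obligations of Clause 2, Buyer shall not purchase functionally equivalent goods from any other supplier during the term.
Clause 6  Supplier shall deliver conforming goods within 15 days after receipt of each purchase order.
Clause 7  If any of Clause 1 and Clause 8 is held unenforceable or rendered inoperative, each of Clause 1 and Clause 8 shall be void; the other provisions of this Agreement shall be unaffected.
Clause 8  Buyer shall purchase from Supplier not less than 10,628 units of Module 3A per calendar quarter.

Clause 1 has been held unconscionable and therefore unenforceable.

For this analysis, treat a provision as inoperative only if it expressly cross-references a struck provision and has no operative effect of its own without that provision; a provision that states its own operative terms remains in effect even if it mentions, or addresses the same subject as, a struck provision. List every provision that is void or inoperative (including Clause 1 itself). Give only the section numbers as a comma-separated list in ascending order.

Clause 1 is struck. Clause 2 merely fixes the termination right for breach of Clause 1; with Clause 1 gone it has nothing to operate on and falls away. Clause 3 merely fixes the acknowledgement condition for Clause 2; with Clause 2 gone it has nothing to operate on and falls away. Clause 5 mentions Clause 2 but its own obligation stands independently of Clause 2, so Clause 5 is not affected. Clause 7 declares Clause 1 and Clause 8 mutually dependent; since one of them has fallen, all of them are of no effect. That brings down Clause 8 as well. The remainder continues in force under Clause 7. That leaves Clause 4, Clause 5, Clause 6, and Clause 7 in effect.

1, 2, 3, 8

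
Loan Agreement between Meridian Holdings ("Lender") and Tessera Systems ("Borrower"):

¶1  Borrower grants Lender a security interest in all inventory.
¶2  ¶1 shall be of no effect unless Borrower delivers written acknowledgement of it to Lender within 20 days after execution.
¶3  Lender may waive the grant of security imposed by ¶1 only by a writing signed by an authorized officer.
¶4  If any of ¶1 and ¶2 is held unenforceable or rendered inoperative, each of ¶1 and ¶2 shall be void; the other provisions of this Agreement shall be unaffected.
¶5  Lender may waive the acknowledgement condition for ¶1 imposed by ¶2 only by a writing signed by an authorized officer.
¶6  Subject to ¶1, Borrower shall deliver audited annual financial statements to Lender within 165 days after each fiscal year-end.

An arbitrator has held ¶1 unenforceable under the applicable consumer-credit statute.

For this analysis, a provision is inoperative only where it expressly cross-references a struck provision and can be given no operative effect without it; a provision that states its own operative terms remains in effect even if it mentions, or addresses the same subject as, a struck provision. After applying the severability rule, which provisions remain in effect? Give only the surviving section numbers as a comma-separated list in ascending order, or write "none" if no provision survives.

4, 6

¶1 is struck. The only function of ¶2 is the acknowledgement condition for ¶1, so it cannot stand once ¶1 is removed. ¶3 merely fixes the waiver condition for ¶1; with ¶1 gone it has nothing to operate on and falls away. The only function of ¶5 is the waiver condition for ¶2, so it cannot stand once ¶2 is removed. ¶6 mentions ¶1 but its own obligation stands independently of ¶1, so ¶6 is not affected. ¶4 declares ¶1 and ¶2 mutually dependent; since one of them has fallen, all of them are of no effect. The remainder continues in force under ¶4. ¶4 and ¶6 remain in effect.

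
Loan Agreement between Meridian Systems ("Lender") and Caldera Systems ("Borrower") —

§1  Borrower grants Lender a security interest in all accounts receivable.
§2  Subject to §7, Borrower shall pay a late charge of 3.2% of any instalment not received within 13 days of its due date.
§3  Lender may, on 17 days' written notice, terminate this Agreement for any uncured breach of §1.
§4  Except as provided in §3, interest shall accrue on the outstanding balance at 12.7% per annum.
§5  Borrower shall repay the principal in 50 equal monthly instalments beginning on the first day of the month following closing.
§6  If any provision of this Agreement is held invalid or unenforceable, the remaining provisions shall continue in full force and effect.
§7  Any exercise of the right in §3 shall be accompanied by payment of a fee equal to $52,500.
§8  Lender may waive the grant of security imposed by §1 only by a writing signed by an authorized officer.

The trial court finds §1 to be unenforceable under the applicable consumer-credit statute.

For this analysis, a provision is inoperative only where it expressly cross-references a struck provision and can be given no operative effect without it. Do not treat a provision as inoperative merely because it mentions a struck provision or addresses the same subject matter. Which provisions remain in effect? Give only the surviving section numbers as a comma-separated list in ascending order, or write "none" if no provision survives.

§1 is struck. §3 merely fixes the termination right for breach of §1; with §1 gone it has nothing to operate on and falls away. The only function of §8 is the waiver condition for §1, so it cannot stand once §1 is removed. §7 has no operative effect of its own apart from §3 and is therefore inoperative. §4 mentions §3 but its own obligation stands independently of §3, so §4 is not affected. Although §2 refers to §7, its operative terms do not depend on §7, so it remains in effect. §6 is a severability clause and preserves every provision that can still be given independent effect. §2, §4, §5, and §6 remain in effect.

2, 4, 5, 6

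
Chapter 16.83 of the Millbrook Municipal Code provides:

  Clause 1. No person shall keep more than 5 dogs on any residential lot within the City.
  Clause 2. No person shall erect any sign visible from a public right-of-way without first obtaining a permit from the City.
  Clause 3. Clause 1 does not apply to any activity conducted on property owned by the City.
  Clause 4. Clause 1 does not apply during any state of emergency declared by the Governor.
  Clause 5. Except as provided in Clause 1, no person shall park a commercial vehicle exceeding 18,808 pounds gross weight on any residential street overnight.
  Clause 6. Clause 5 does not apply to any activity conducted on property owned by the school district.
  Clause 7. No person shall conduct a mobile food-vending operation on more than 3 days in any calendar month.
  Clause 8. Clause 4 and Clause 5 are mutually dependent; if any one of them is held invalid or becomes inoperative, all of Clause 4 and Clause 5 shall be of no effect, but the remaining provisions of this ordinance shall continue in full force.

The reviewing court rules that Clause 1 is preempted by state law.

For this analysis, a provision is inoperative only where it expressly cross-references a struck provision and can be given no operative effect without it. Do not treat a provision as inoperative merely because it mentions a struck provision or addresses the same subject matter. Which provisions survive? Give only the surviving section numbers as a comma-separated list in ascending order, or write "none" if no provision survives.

2, 7, 8

Clause 1 is struck. Clause 3 merely fixes the public-property exemption from Clause 1; with Clause 1 gone it has nothing to operate on and falls away. Clause 4 operates only by reference to Clause 1, so it falls with Clause 1. Clause 8 declares Clause 4 and Clause 5 mutually dependent; since one of them has fallen, all of them are of no effect. That brings down Clause 5 as well. Clause 6 in turn depends solely on a provision now struck and likewise falls. The remainder continues in force under Clause 8. The provisions still in force are Clause 2, Clause 7, and Clause 8.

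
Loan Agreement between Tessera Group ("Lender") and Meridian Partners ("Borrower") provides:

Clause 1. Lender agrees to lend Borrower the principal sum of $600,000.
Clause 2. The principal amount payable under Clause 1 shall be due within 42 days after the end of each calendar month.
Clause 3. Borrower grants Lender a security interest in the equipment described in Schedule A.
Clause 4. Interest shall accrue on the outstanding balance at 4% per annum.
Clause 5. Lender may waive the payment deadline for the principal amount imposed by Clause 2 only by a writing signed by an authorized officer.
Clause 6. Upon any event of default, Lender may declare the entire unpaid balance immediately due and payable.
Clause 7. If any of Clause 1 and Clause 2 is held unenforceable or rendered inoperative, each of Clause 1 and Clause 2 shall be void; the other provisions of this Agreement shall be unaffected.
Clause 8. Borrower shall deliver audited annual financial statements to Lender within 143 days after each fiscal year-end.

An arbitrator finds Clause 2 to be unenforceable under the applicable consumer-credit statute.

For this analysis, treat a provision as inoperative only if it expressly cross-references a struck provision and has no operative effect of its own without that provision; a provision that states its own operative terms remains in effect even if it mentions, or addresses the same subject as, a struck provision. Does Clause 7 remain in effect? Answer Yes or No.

Clause 2 is struck. Clause 5 merely fixes the waiver condition for Clause 2; with Clause 2 gone it has nothing to operate on and falls away. Clause 7 declares Clause 1 and Clause 2 mutually dependent; since one of them has fallen, all of them are of no effect. That brings down Clause 1 as well. The remainder continues in force under Clause 7. That leaves Clause 3, Clause 4, Clause 6, Clause 7, and Clause 8 in effect. Clause 7 is among the surviving provisions, so the answer is yes.

Yes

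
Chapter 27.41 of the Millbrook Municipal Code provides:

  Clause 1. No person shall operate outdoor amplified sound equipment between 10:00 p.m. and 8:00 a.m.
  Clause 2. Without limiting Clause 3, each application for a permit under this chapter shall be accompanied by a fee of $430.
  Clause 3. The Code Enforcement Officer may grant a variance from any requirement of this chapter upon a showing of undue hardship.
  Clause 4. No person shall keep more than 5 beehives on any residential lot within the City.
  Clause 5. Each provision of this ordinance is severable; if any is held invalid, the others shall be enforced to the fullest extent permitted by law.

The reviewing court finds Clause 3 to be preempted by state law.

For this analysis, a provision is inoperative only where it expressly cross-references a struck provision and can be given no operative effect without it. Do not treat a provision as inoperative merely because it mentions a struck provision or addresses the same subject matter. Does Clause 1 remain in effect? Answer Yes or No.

Yes

Clause 3 is struck. Clause 2 mentions Clause 3 but its own obligation stands independently of Clause 3, so Clause 2 is not affected. Nothing else in the ordinance is defined by reference to Clause 3. Clause 5 is a severability clause and preserves every provision that can still be given independent effect. The provisions still in force are Clause 1, Clause 2, Clause 4, and Clause 5. Clause 1 is among the surviving provisions, so the answer is yes.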